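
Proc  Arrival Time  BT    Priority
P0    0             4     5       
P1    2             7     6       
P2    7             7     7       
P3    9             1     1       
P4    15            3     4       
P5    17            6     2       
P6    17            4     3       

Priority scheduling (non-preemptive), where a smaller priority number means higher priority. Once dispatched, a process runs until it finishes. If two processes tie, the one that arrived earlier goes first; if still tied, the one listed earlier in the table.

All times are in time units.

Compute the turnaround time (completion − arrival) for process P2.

12

Gantt: | P0 0-4 | P1 4-11 | P3 11-12 | P2 12-19 | P5 19-25 | P6 25-29 | P4 29-32 |
Completion: P0=4  P1=11  P2=19  P3=12  P4=32  P5=25  P6=29
Turnaround (C−A): P0=4  P1=9  P2=12  P3=3  P4=17  P5=8  P6=12
Turnaround(P2) = completion − arrival = 19 − 7 = 12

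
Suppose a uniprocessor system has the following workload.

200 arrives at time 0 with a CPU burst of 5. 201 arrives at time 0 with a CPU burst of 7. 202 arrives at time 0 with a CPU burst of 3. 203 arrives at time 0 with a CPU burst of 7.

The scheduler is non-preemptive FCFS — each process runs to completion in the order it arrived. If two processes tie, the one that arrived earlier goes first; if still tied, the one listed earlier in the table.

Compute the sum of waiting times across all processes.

Timeline: | 200 0-5 | 201 5-12 | 202 12-15 | 203 15-22 |
Completion: 200=5  201=12  202=15  203=22
Turnaround (C−A): 200=5  201=12  202=15  203=22
Waiting = turnaround − burst: 200=0, 201=5, 202=12, 203=15
Total waiting = 0 + 5 + 12 + 15 = 32

32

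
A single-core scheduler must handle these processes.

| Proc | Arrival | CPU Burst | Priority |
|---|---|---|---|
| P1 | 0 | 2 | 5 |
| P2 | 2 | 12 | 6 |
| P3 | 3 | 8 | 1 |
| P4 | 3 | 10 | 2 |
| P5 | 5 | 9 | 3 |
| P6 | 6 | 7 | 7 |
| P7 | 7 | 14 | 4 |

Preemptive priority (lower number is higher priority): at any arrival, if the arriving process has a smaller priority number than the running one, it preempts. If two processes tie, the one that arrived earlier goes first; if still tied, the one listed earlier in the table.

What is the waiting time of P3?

0

Gantt: | P1 0-2 | P2 2-3 | P3 3-11 | P4 11-21 | P5 21-30 | P7 30-44 | P2 44-55 | P6 55-62 |
Completion: P1=2  P2=55  P3=11  P4=21  P5=30  P6=62  P7=44
Waiting(P3) = turnaround − burst = 8 − 8 = 0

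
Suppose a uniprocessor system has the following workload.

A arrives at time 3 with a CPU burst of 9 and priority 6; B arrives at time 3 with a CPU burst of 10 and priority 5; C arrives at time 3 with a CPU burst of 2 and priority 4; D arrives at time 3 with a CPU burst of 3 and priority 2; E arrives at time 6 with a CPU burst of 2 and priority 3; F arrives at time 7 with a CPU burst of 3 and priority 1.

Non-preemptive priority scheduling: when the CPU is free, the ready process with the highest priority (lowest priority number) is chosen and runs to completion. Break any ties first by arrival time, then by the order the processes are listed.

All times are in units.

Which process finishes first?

Timeline: | idle 0-3 | D 3-6 | E 6-8 | F 8-11 | C 11-13 | B 13-23 | A 23-32 |
Completion: A=32  B=23  C=13  D=6  E=8  F=11
Turnaround (C−A): A=29  B=20  C=10  D=3  E=2  F=4
Finish order: D → E → F → C → B → A

D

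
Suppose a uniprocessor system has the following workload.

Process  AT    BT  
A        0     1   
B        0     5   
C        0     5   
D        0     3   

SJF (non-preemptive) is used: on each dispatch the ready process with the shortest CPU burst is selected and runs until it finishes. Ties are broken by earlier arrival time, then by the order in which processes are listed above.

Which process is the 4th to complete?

Timeline: | A 0-1 | D 1-4 | B 4-9 | C 9-14 |
Completion: A=1  B=9  C=14  D=4
Finish order: A → D → B → C

C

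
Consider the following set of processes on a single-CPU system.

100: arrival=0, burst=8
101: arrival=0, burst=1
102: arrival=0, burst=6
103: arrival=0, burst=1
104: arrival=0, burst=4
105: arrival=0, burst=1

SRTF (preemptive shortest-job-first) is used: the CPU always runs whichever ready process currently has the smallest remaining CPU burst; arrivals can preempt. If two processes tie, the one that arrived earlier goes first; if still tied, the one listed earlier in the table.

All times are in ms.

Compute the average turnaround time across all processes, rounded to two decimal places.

Timeline: | 101 0-1 | 103 1-2 | 105 2-3 | 104 3-7 | 102 7-13 | 100 13-21 |
Completion: 100=21  101=1  102=13  103=2  104=7  105=3
Turnaround (C−A): 100=21  101=1  102=13  103=2  104=7  105=3
Turnaround times: 100=21, 101=1, 102=13, 103=2, 104=7, 105=3
Average turnaround = (21+1+13+2+7+3) / 6 = 47/6 = 7.83

7.83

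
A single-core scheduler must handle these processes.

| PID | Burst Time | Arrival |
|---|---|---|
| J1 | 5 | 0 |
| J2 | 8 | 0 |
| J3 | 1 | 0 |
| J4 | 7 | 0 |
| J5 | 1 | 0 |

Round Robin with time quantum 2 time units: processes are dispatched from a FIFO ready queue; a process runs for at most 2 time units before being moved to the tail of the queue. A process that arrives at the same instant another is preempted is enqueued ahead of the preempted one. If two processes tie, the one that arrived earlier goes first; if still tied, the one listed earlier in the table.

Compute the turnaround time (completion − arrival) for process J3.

Timeline: | J1 0-2 | J2 2-4 | J3 4-5 | J4 5-7 | J5 7-8 | J1 8-10 | J2 10-12 | J4 12-14 | J1 14-15 | J2 15-17 | J4 17-19 | J2 19-21 | J4 21-22 |
Completion: J1=15  J2=21  J3=5  J4=22  J5=8
Turnaround(J3) = completion − arrival = 5 − 0 = 5

5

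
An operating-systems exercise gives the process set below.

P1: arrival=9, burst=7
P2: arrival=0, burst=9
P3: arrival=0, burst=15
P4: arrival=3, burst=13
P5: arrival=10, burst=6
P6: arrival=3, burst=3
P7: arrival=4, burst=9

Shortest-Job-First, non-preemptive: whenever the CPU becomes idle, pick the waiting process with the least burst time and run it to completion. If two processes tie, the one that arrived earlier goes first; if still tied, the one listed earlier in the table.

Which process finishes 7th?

Gantt: | P2 0-9 | P6 9-12 | P5 12-18 | P1 18-25 | P7 25-34 | P4 34-47 | P3 47-62 |
Completion: P1=25  P2=9  P3=62  P4=47  P5=18  P6=12  P7=34
Turnaround (C−A): P1=16  P2=9  P3=62  P4=44  P5=8  P6=9  P7=30
Finish order: P2 → P6 → P5 → P1 → P7 → P4 → P3

P3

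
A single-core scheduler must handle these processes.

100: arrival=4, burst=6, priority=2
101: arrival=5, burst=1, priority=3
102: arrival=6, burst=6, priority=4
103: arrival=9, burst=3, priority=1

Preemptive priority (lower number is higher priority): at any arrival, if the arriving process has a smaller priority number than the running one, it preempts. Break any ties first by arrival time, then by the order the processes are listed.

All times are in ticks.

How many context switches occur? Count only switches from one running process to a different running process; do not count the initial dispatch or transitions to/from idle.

4

Schedule: | idle 0-4 | 100 4-9 | 103 9-12 | 100 12-13 | 101 13-14 | 102 14-20 |
Completion: 100=13  101=14  102=20  103=12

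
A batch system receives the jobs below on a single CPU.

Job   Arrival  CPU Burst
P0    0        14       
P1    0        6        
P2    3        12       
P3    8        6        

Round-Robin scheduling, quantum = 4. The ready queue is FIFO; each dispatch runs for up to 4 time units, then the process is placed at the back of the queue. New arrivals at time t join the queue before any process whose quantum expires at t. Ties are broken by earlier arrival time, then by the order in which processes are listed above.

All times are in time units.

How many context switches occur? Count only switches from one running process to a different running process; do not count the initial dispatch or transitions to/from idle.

10

Gantt: | P0 0-4 | P1 4-8 | P2 8-12 | P0 12-16 | P3 16-20 | P1 20-22 | P2 22-26 | P0 26-30 | P3 30-32 | P2 32-36 | P0 36-38 |
Completion: P0=38  P1=22  P2=36  P3=32
Turnaround (C−A): P0=38  P1=22  P2=33  P3=24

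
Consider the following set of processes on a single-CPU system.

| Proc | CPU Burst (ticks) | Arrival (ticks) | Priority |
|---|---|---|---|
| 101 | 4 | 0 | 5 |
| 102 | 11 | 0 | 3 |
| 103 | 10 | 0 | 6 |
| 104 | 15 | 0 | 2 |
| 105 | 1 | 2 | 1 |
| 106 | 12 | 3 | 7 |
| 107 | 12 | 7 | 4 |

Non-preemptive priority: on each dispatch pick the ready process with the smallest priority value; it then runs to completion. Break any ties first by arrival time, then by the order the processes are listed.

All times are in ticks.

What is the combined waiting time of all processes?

Gantt: | 104 0-15 | 105 15-16 | 102 16-27 | 107 27-39 | 101 39-43 | 103 43-53 | 106 53-65 |
Completion: 101=43  102=27  103=53  104=15  105=16  106=65  107=39
Turnaround (C−A): 101=43  102=27  103=53  104=15  105=14  106=62  107=32
Waiting = turnaround − burst: 101=39, 102=16, 103=43, 104=0, 105=13, 106=50, 107=20
Total waiting = 39 + 16 + 43 + 0 + 13 + 50 + 20 = 181

181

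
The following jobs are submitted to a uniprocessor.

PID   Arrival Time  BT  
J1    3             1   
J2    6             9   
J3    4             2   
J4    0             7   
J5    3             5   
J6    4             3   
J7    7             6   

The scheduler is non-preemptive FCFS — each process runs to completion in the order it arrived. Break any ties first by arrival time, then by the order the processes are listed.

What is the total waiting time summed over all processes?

61

Gantt: | J4 0-7 | J1 7-8 | J5 8-13 | J3 13-15 | J6 15-18 | J2 18-27 | J7 27-33 |
Completion: J1=8  J2=27  J3=15  J4=7  J5=13  J6=18  J7=33
Turnaround (C−A): J1=5  J2=21  J3=11  J4=7  J5=10  J6=14  J7=26
Waiting = turnaround − burst: J1=4, J2=12, J3=9, J4=0, J5=5, J6=11, J7=20
Total waiting = 4 + 12 + 9 + 0 + 5 + 11 + 20 = 61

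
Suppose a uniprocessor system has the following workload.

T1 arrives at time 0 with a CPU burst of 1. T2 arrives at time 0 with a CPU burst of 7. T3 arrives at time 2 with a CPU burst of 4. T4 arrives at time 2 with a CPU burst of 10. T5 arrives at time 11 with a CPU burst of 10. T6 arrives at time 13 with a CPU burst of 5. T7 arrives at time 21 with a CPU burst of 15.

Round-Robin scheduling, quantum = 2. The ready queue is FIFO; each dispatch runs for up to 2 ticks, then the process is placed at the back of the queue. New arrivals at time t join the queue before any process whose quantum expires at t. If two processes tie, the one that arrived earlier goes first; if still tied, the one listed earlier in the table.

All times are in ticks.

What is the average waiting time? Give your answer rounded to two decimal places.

Timeline: | T1 0-1 | T2 1-3 | T3 3-5 | T4 5-7 | T2 7-9 | T3 9-11 | T4 11-13 | T2 13-15 | T5 15-17 | T6 17-19 | T4 19-21 | T2 21-22 | T5 22-24 | T6 24-26 | T7 26-28 | T4 28-30 | T5 30-32 | T6 32-33 | T7 33-35 | T4 35-37 | T5 37-39 | T7 39-41 | T5 41-43 | T7 43-52 |
Completion: T1=1  T2=22  T3=11  T4=37  T5=43  T6=33  T7=52
Turnaround (C−A): T1=1  T2=22  T3=9  T4=35  T5=32  T6=20  T7=31
Waiting times: T1=0, T2=15, T3=5, T4=25, T5=22, T6=15, T7=16
Average waiting = (0+15+5+25+22+15+16) / 7 = 98/7 = 14.00

14.00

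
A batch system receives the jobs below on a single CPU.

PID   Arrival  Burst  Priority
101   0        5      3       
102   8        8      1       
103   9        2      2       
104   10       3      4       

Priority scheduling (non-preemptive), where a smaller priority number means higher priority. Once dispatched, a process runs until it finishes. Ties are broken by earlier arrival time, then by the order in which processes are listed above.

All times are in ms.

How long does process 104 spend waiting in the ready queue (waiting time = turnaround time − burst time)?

Timeline: | 101 0-5 | idle 5-8 | 102 8-16 | 103 16-18 | 104 18-21 |
Completion: 101=5  102=16  103=18  104=21
Waiting(104) = turnaround − burst = 11 − 3 = 8

8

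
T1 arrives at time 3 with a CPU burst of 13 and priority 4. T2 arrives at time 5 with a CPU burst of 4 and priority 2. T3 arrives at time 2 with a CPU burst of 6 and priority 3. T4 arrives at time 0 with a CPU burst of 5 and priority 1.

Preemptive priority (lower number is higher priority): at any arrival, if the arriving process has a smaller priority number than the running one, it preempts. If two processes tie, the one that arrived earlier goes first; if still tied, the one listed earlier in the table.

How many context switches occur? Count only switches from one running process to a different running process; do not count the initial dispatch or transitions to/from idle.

3

Gantt: | T4 0-5 | T2 5-9 | T3 9-15 | T1 15-28 |
Completion: T1=28  T2=9  T3=15  T4=5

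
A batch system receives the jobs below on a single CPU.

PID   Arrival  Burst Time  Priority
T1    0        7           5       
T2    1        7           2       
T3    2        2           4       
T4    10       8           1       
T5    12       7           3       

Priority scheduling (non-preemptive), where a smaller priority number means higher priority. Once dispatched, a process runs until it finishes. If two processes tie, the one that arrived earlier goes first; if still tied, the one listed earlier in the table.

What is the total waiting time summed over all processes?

Gantt: | T1 0-7 | T2 7-14 | T4 14-22 | T5 22-29 | T3 29-31 |
Completion: T1=7  T2=14  T3=31  T4=22  T5=29
Turnaround (C−A): T1=7  T2=13  T3=29  T4=12  T5=17
Waiting = turnaround − burst: T1=0, T2=6, T3=27, T4=4, T5=10
Total waiting = 0 + 6 + 27 + 4 + 10 = 47

47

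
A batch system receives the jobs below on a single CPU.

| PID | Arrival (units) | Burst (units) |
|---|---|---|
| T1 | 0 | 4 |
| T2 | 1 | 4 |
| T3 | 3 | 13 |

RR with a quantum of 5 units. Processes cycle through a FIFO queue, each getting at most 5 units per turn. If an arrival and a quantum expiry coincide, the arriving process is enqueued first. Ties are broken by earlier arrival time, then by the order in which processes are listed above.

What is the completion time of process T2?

Timeline: | T1 0-4 | T2 4-8 | T3 8-21 |
Completion: T1=4  T2=8  T3=21
Turnaround (C−A): T1=4  T2=7  T3=18

8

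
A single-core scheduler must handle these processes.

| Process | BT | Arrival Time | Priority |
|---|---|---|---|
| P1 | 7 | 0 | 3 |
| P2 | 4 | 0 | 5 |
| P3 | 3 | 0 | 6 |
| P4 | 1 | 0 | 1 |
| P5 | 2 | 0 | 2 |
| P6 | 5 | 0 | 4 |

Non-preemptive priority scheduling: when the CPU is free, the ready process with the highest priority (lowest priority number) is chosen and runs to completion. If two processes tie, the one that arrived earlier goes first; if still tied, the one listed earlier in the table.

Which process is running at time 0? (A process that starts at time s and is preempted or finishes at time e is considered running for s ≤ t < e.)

Timeline: | P4 0-1 | P5 1-3 | P1 3-10 | P6 10-15 | P2 15-19 | P3 19-22 |
Completion: P1=10  P2=19  P3=22  P4=1  P5=3  P6=15
Turnaround (C−A): P1=10  P2=19  P3=22  P4=1  P5=3  P6=15

P4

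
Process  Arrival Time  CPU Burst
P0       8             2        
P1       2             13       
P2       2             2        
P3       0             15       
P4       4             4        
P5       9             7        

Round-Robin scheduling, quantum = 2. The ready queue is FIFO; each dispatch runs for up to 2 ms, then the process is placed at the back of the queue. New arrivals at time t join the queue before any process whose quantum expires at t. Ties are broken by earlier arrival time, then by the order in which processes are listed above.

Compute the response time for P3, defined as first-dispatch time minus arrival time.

Schedule: | P3 0-2 | P1 2-4 | P2 4-6 | P3 6-8 | P4 8-10 | P1 10-12 | P0 12-14 | P3 14-16 | P5 16-18 | P4 18-20 | P1 20-22 | P3 22-24 | P5 24-26 | P1 26-28 | P3 28-30 | P5 30-32 | P1 32-34 | P3 34-36 | P5 36-37 | P1 37-39 | P3 39-41 | P1 41-42 | P3 42-43 |
Completion: P0=14  P1=42  P2=6  P3=43  P4=20  P5=37
Response(P3) = first start − arrival = 0 − 0 = 0

0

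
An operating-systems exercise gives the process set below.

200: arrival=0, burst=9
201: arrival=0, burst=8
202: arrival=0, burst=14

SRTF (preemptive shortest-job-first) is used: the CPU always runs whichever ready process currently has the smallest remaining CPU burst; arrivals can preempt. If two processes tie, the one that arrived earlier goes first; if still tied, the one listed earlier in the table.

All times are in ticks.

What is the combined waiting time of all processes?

25

Gantt: | 201 0-8 | 200 8-17 | 202 17-31 |
Completion: 200=17  201=8  202=31
Waiting = turnaround − burst: 200=8, 201=0, 202=17
Total waiting = 8 + 0 + 17 = 25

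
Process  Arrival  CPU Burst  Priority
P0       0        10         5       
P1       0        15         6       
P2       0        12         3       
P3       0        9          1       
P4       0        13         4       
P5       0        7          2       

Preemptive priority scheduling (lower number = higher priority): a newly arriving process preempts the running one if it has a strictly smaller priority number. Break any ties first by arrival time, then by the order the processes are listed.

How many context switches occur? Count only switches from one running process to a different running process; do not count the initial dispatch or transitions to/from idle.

5

Schedule: | P3 0-9 | P5 9-16 | P2 16-28 | P4 28-41 | P0 41-51 | P1 51-66 |
Completion: P0=51  P1=66  P2=28  P3=9  P4=41  P5=16
Turnaround (C−A): P0=51  P1=66  P2=28  P3=9  P4=41  P5=16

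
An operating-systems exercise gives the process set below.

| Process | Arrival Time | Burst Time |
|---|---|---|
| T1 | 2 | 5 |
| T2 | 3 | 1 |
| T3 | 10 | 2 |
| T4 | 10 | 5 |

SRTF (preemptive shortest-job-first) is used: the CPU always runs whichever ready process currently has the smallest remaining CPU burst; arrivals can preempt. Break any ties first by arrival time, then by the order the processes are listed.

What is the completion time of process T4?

Schedule: | idle 0-2 | T1 2-3 | T2 3-4 | T1 4-8 | idle 8-10 | T3 10-12 | T4 12-17 |
Completion: T1=8  T2=4  T3=12  T4=17

17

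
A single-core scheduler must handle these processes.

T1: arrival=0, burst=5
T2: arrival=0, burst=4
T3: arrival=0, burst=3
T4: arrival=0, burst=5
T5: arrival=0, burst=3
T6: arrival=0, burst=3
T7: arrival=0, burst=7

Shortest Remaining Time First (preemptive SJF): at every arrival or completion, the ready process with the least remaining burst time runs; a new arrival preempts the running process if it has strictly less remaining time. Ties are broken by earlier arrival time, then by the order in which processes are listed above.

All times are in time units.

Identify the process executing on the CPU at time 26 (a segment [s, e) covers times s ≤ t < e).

Gantt: | T3 0-3 | T5 3-6 | T6 6-9 | T2 9-13 | T1 13-18 | T4 18-23 | T7 23-30 |
Completion: T1=18  T2=13  T3=3  T4=23  T5=6  T6=9  T7=30

T7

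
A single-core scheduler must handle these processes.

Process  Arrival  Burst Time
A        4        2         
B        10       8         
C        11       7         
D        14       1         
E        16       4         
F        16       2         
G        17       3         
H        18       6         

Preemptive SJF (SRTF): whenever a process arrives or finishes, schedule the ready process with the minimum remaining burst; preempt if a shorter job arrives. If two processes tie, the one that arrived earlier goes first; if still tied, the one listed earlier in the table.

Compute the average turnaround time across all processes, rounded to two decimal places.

Gantt: | idle 0-4 | A 4-6 | idle 6-10 | B 10-14 | D 14-15 | B 15-16 | F 16-18 | B 18-21 | G 21-24 | E 24-28 | H 28-34 | C 34-41 |
Completion: A=6  B=21  C=41  D=15  E=28  F=18  G=24  H=34
Turnaround (C−A): A=2  B=11  C=30  D=1  E=12  F=2  G=7  H=16
Turnaround times: A=2, B=11, C=30, D=1, E=12, F=2, G=7, H=16
Average turnaround = (2+11+30+1+12+2+7+16) / 8 = 81/8 = 10.13

10.13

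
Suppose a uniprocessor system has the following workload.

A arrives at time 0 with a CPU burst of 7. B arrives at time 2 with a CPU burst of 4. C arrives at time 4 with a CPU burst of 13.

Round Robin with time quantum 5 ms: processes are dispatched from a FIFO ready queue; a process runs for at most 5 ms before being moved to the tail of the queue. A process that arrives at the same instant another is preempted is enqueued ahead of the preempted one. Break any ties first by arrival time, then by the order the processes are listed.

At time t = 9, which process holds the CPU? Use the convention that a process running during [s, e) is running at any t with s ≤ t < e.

C

Schedule: | A 0-5 | B 5-9 | C 9-14 | A 14-16 | C 16-24 |
Completion: A=16  B=9  C=24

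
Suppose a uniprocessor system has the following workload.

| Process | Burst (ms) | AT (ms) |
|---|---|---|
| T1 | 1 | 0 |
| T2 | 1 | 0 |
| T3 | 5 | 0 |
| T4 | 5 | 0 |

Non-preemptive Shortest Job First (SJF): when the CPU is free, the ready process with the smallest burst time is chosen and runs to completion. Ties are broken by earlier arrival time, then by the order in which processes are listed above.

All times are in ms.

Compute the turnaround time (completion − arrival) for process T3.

Schedule: | T1 0-1 | T2 1-2 | T3 2-7 | T4 7-12 |
Completion: T1=1  T2=2  T3=7  T4=12
Turnaround(T3) = completion − arrival = 7 − 0 = 7

7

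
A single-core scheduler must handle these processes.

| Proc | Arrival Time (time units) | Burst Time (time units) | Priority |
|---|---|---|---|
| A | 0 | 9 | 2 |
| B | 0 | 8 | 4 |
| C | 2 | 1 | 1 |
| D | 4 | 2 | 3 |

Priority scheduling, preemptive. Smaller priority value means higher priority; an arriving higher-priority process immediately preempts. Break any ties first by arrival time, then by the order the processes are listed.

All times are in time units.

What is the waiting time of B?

12

Timeline: | A 0-2 | C 2-3 | A 3-10 | D 10-12 | B 12-20 |
Completion: A=10  B=20  C=3  D=12
Turnaround (C−A): A=10  B=20  C=1  D=8
Waiting(B) = turnaround − burst = 20 − 8 = 12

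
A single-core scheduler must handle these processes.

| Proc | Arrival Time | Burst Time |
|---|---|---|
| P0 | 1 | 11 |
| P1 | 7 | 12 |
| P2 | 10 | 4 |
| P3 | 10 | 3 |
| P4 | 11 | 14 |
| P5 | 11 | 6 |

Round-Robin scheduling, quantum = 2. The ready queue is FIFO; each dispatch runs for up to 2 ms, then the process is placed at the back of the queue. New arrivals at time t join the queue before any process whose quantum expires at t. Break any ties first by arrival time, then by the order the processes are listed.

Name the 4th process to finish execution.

P5

Gantt: | idle 0-1 | P0 1-7 | P1 7-9 | P0 9-11 | P1 11-13 | P2 13-15 | P3 15-17 | P4 17-19 | P5 19-21 | P0 21-23 | P1 23-25 | P2 25-27 | P3 27-28 | P4 28-30 | P5 30-32 | P0 32-33 | P1 33-35 | P4 35-37 | P5 37-39 | P1 39-41 | P4 41-43 | P1 43-45 | P4 45-51 |
Completion: P0=33  P1=45  P2=27  P3=28  P4=51  P5=39
Finish order: P2 → P3 → P0 → P5 → P1 → P4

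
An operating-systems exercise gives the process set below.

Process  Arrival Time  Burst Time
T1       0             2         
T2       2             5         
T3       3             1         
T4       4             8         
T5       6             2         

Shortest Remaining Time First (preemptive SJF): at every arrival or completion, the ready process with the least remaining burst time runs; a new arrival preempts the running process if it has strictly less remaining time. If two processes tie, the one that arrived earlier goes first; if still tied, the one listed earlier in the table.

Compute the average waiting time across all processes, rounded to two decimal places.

Timeline: | T1 0-2 | T2 2-3 | T3 3-4 | T2 4-8 | T5 8-10 | T4 10-18 |
Completion: T1=2  T2=8  T3=4  T4=18  T5=10
Waiting times: T1=0, T2=1, T3=0, T4=6, T5=2
Average waiting = (0+1+0+6+2) / 5 = 9/5 = 1.80

1.80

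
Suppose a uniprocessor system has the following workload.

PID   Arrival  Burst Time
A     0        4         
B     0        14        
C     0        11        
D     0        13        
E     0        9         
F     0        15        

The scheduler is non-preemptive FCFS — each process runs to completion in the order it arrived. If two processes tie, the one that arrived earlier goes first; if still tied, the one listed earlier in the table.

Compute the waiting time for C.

18

Timeline: | A 0-4 | B 4-18 | C 18-29 | D 29-42 | E 42-51 | F 51-66 |
Completion: A=4  B=18  C=29  D=42  E=51  F=66
Turnaround (C−A): A=4  B=18  C=29  D=42  E=51  F=66
Waiting(C) = turnaround − burst = 29 − 11 = 18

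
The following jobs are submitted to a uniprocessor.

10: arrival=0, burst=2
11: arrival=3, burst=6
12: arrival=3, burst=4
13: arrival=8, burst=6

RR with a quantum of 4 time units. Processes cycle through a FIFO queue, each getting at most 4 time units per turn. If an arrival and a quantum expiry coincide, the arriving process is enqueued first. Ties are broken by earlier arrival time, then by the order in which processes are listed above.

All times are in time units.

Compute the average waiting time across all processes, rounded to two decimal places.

Gantt: | 10 0-2 | idle 2-3 | 11 3-7 | 12 7-11 | 11 11-13 | 13 13-19 |
Completion: 10=2  11=13  12=11  13=19
Turnaround (C−A): 10=2  11=10  12=8  13=11
Waiting times: 10=0, 11=4, 12=4, 13=5
Average waiting = (0+4+4+5) / 4 = 13/4 = 3.25

3.25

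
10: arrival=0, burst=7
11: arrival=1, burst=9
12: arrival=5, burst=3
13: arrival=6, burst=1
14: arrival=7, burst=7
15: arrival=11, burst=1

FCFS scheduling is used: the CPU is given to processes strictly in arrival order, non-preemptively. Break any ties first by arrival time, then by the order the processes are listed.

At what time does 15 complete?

Schedule: | 10 0-7 | 11 7-16 | 12 16-19 | 13 19-20 | 14 20-27 | 15 27-28 |
Completion: 10=7  11=16  12=19  13=20  14=27  15=28
Turnaround (C−A): 10=7  11=15  12=14  13=14  14=20  15=17

28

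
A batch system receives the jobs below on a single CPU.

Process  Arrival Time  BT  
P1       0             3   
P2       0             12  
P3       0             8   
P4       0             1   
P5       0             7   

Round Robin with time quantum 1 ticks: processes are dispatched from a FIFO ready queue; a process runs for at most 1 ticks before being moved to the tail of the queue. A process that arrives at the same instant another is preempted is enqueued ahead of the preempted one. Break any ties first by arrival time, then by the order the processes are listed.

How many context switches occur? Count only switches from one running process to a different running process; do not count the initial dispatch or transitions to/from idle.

27

Timeline: | P1 0-1 | P2 1-2 | P3 2-3 | P4 3-4 | P5 4-5 | P1 5-6 | P2 6-7 | P3 7-8 | P5 8-9 | P1 9-10 | P2 10-11 | P3 11-12 | P5 12-13 | P2 13-14 | P3 14-15 | P5 15-16 | P2 16-17 | P3 17-18 | P5 18-19 | P2 19-20 | P3 20-21 | P5 21-22 | P2 22-23 | P3 23-24 | P5 24-25 | P2 25-26 | P3 26-27 | P2 27-31 |
Completion: P1=10  P2=31  P3=27  P4=4  P5=25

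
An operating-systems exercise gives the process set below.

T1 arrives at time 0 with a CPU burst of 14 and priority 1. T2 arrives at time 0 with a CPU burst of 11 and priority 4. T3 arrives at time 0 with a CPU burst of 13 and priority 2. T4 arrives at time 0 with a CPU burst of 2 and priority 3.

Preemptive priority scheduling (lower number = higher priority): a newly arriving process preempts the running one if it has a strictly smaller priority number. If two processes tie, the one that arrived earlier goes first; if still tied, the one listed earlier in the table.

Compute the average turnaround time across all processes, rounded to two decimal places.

Gantt: | T1 0-14 | T3 14-27 | T4 27-29 | T2 29-40 |
Completion: T1=14  T2=40  T3=27  T4=29
Turnaround times: T1=14, T2=40, T3=27, T4=29
Average turnaround = (14+40+27+29) / 4 = 110/4 = 27.50

27.50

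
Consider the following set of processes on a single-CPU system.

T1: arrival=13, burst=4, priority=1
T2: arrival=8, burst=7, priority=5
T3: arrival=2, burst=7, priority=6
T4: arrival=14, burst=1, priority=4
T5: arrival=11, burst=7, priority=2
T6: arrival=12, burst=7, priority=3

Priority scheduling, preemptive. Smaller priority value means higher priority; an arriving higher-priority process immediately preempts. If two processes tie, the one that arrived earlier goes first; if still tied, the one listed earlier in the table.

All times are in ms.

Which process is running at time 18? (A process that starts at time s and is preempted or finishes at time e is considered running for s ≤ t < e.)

Schedule: | idle 0-2 | T3 2-8 | T2 8-11 | T5 11-13 | T1 13-17 | T5 17-22 | T6 22-29 | T4 29-30 | T2 30-34 | T3 34-35 |
Completion: T1=17  T2=34  T3=35  T4=30  T5=22  T6=29

T5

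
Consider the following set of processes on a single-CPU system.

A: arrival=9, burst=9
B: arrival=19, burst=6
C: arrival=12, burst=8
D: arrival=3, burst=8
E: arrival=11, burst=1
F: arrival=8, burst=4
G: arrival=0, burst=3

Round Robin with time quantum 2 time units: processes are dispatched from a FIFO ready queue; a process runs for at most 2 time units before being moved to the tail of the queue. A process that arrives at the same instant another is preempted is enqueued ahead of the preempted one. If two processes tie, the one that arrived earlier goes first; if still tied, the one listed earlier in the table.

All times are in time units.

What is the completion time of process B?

36

Schedule: | G 0-3 | D 3-9 | F 9-11 | A 11-13 | D 13-15 | E 15-16 | F 16-18 | C 18-20 | A 20-22 | B 22-24 | C 24-26 | A 26-28 | B 28-30 | C 30-32 | A 32-34 | B 34-36 | C 36-38 | A 38-39 |
Completion: A=39  B=36  C=38  D=15  E=16  F=18  G=3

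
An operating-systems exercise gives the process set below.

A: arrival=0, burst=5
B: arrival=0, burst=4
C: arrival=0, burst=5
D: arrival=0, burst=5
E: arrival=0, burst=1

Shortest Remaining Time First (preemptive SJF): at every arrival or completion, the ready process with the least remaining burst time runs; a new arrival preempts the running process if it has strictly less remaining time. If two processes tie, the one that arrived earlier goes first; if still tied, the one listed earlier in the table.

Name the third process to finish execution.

A

Schedule: | E 0-1 | B 1-5 | A 5-10 | C 10-15 | D 15-20 |
Completion: A=10  B=5  C=15  D=20  E=1
Finish order: E → B → A → C → D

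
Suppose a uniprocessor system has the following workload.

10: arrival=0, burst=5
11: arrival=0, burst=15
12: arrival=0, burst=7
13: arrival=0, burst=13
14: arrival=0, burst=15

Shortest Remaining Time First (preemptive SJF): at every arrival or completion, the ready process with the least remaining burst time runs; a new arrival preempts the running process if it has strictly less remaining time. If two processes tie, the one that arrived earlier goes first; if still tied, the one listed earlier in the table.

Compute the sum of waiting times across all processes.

Timeline: | 10 0-5 | 12 5-12 | 13 12-25 | 11 25-40 | 14 40-55 |
Completion: 10=5  11=40  12=12  13=25  14=55
Turnaround (C−A): 10=5  11=40  12=12  13=25  14=55
Waiting = turnaround − burst: 10=0, 11=25, 12=5, 13=12, 14=40
Total waiting = 0 + 25 + 5 + 12 + 40 = 82

82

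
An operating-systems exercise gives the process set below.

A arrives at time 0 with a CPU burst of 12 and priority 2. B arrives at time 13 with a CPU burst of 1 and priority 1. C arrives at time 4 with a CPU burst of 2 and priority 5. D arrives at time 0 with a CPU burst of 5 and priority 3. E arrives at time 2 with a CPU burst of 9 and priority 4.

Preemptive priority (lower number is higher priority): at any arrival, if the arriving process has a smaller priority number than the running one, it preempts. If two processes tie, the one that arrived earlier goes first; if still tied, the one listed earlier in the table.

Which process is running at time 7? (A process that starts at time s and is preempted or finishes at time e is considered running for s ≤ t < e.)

Schedule: | A 0-12 | D 12-13 | B 13-14 | D 14-18 | E 18-27 | C 27-29 |
Completion: A=12  B=14  C=29  D=18  E=27
Turnaround (C−A): A=12  B=1  C=25  D=18  E=25

A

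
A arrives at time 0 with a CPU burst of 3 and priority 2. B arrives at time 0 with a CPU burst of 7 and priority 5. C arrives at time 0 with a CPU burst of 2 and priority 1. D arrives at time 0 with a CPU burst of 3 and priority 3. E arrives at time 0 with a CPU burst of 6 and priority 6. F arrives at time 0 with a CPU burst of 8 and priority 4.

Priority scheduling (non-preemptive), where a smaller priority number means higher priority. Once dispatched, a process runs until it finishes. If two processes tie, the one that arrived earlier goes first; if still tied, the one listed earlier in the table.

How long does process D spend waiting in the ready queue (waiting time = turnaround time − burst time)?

Timeline: | C 0-2 | A 2-5 | D 5-8 | F 8-16 | B 16-23 | E 23-29 |
Completion: A=5  B=23  C=2  D=8  E=29  F=16
Turnaround (C−A): A=5  B=23  C=2  D=8  E=29  F=16
Waiting(D) = turnaround − burst = 8 − 3 = 5

5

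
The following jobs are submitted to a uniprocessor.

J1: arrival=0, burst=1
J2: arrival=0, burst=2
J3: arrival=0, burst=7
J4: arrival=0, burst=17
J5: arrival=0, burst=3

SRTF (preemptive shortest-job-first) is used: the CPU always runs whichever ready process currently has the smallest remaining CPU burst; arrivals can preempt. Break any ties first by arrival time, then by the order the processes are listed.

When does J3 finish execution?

13

Gantt: | J1 0-1 | J2 1-3 | J5 3-6 | J3 6-13 | J4 13-30 |
Completion: J1=1  J2=3  J3=13  J4=30  J5=6
Turnaround (C−A): J1=1  J2=3  J3=13  J4=30  J5=6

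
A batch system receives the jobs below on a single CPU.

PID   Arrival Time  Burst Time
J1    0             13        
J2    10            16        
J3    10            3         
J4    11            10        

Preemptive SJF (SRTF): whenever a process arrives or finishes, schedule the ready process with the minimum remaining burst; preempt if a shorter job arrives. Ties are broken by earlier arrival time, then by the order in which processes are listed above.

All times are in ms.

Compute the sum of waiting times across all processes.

Schedule: | J1 0-13 | J3 13-16 | J4 16-26 | J2 26-42 |
Completion: J1=13  J2=42  J3=16  J4=26
Turnaround (C−A): J1=13  J2=32  J3=6  J4=15
Waiting = turnaround − burst: J1=0, J2=16, J3=3, J4=5
Total waiting = 0 + 16 + 3 + 5 = 24

24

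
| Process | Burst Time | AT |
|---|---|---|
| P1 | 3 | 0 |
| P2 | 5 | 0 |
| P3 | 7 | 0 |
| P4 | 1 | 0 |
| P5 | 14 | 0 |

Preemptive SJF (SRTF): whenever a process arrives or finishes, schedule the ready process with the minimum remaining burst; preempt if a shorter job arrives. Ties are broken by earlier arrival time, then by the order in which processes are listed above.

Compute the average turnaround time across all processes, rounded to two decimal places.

12.00

Timeline: | P4 0-1 | P1 1-4 | P2 4-9 | P3 9-16 | P5 16-30 |
Completion: P1=4  P2=9  P3=16  P4=1  P5=30
Turnaround times: P1=4, P2=9, P3=16, P4=1, P5=30
Average turnaround = (4+9+16+1+30) / 5 = 60/5 = 12.00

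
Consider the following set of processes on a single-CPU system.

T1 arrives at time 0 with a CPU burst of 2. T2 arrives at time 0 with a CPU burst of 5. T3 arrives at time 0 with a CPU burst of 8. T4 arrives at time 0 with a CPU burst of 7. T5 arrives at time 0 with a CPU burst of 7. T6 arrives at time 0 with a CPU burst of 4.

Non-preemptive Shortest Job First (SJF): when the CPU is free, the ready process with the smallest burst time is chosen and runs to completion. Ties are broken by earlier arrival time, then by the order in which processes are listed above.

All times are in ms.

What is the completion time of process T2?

11

Schedule: | T1 0-2 | T6 2-6 | T2 6-11 | T4 11-18 | T5 18-25 | T3 25-33 |
Completion: T1=2  T2=11  T3=33  T4=18  T5=25  T6=6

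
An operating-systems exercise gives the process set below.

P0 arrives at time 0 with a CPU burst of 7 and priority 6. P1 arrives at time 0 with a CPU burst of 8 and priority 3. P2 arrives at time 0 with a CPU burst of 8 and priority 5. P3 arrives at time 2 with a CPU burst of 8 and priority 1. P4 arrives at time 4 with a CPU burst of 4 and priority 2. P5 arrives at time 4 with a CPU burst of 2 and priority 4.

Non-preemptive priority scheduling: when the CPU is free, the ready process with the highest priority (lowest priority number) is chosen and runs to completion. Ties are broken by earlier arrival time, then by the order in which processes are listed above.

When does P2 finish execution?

30

Gantt: | P1 0-8 | P3 8-16 | P4 16-20 | P5 20-22 | P2 22-30 | P0 30-37 |
Completion: P0=37  P1=8  P2=30  P3=16  P4=20  P5=22
Turnaround (C−A): P0=37  P1=8  P2=30  P3=14  P4=16  P5=18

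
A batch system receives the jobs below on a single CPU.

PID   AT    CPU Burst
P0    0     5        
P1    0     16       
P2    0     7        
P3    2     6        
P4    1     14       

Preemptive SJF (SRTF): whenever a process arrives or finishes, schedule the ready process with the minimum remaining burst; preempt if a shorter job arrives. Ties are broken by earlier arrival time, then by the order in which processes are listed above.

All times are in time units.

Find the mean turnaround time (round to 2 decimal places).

Schedule: | P0 0-5 | P3 5-11 | P2 11-18 | P4 18-32 | P1 32-48 |
Completion: P0=5  P1=48  P2=18  P3=11  P4=32
Turnaround (C−A): P0=5  P1=48  P2=18  P3=9  P4=31
Turnaround times: P0=5, P1=48, P2=18, P3=9, P4=31
Average turnaround = (5+48+18+9+31) / 5 = 111/5 = 22.20

22.20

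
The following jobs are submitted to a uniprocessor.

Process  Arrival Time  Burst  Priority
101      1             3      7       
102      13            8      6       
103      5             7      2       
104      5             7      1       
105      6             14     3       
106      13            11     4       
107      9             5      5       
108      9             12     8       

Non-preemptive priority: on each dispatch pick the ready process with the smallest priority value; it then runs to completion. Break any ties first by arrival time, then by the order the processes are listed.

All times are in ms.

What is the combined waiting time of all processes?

159

Timeline: | idle 0-1 | 101 1-4 | idle 4-5 | 104 5-12 | 103 12-19 | 105 19-33 | 106 33-44 | 107 44-49 | 102 49-57 | 108 57-69 |
Completion: 101=4  102=57  103=19  104=12  105=33  106=44  107=49  108=69
Waiting = turnaround − burst: 101=0, 102=36, 103=7, 104=0, 105=13, 106=20, 107=35, 108=48
Total waiting = 0 + 36 + 7 + 0 + 13 + 20 + 35 + 48 = 159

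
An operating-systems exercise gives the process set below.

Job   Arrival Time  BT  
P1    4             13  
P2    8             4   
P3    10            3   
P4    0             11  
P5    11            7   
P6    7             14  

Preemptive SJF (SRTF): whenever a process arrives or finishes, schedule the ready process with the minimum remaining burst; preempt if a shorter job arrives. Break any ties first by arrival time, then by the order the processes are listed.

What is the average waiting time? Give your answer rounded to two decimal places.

Timeline: | P4 0-11 | P3 11-14 | P2 14-18 | P5 18-25 | P1 25-38 | P6 38-52 |
Completion: P1=38  P2=18  P3=14  P4=11  P5=25  P6=52
Turnaround (C−A): P1=34  P2=10  P3=4  P4=11  P5=14  P6=45
Waiting times: P1=21, P2=6, P3=1, P4=0, P5=7, P6=31
Average waiting = (21+6+1+0+7+31) / 6 = 66/6 = 11.00

11.00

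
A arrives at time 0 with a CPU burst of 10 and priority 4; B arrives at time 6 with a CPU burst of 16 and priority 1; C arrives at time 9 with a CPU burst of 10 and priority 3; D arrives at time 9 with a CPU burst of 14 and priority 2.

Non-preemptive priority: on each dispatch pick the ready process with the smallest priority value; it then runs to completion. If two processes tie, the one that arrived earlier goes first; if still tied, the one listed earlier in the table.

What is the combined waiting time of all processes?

52

Timeline: | A 0-10 | B 10-26 | D 26-40 | C 40-50 |
Completion: A=10  B=26  C=50  D=40
Waiting = turnaround − burst: A=0, B=4, C=31, D=17
Total waiting = 0 + 4 + 31 + 17 = 52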